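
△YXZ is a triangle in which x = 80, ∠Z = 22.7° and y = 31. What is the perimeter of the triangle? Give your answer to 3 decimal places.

By the law of cosines, z² = y² + x² − 2·y·x·cos Z = 2785.2, so z ≈ 52.775.
Semiperimeter s = (31+80+52.775)/2 = 81.888.
Perimeter = 31 + 80 + 52.775 = 163.78.

perimeter ≈ 163.775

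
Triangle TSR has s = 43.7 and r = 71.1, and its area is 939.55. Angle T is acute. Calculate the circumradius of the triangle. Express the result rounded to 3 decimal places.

From area = ½·s·r·sin T, we get sin T = 2·area/(s·r) ≈ 0.60478.
Taking the acute solution, ∠T ≈ 37.21°.
Law of cosines then gives t ≈ 44.9.
Circumradius = t/(2 sin T) ≈ 37.121.

37.121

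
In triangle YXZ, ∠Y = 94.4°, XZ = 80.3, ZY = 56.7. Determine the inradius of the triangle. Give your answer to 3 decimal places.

15.700

Law of sines: sin X = ZY·sin Y/XZ ≈ 0.70402.
Since XZ ≥ ZY, only the acute value applies: ∠X ≈ 44.75°.
Then ∠Z = 180° − ∠Y − ∠X ≈ 40.85°.
Law of sines gives YX = XZ·sin Z/sin Y ≈ 52.677.
Area = ½·XZ·ZY·sin Z ≈ 1489.
Semiperimeter s = (80.3+56.7+52.677)/2 = 94.839.
Inradius = area/s = 1489/94.839 ≈ 15.7.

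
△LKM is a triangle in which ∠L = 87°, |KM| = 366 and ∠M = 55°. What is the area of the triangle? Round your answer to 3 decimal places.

The third angle is ∠K = 180° − ∠M − ∠L = 38.00°.
Law of sines: |ML| = |KM|·sin K/sin L ≈ 225.64.
Law of sines: |LK| = |KM|·sin M/sin L ≈ 300.22.
Area = ½·|KM|·|ML|·sin M ≈ 33825.

area ≈ 33824.724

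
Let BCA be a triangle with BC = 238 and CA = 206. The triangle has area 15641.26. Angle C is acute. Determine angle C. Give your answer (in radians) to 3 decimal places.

From area = ½·BC·CA·sin C, we get sin C = 2·area/(BC·CA) ≈ 0.63805.
Taking the acute solution, ∠C ≈ 0.6920 rad.

0.692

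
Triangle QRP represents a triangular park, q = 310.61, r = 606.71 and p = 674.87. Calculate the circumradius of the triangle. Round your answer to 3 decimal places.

By the law of cosines, cos Q = (r² + p² − q²) / (2·r·p) ≈ 0.88786, so ∠Q ≈ 27.39°.
Circumradius = q/(2 sin Q) ≈ 337.53.

337.534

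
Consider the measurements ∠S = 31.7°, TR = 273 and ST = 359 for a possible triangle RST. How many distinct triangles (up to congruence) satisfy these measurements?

2

ST·sin S = 359·sin(31.7°) ≈ 188.6.
Since ST sin S < TR < ST (188.6 < 273 < 359), two triangles exist.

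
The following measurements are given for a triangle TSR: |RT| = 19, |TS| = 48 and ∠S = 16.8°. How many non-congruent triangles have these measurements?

|TS|·sin S = 48·sin(16.8°) ≈ 13.87.
Since |TS| sin S < |RT| < |TS| (13.87 < 19 < 48), two triangles exist.

2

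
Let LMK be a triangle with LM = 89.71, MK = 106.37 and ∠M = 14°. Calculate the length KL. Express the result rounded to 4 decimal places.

29.0596

By the law of cosines, KL² = LM² + MK² − 2·LM·MK·cos M = 844.46, so KL ≈ 29.06.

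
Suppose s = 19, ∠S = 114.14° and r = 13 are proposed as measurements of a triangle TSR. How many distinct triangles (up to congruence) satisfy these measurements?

r·sin S = 13·sin(114.14°) ≈ 11.86.
Since ∠S is not acute, a triangle exists only if s > r; here s > r, so there is exactly one triangle.

1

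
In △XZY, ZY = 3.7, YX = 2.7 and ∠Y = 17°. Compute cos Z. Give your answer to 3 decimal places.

cos Z ≈ 0.817

By the law of cosines, XZ² = ZY² + YX² − 2·ZY·YX·cos Y = 1.873, so XZ ≈ 1.3686.
Law of cosines again: cos Z = (XZ² + ZY² − YX²)/(2·XZ·ZY) ≈ 0.81688, so ∠Z ≈ 35.23°.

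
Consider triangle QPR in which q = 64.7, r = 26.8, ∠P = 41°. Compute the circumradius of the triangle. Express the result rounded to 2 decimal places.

36.45

By the law of cosines, p² = r² + q² − 2·r·q·cos P = 2287.1, so p ≈ 47.823.
Area = ½·r·q·sin P ≈ 568.79.
Circumradius = p/(2 sin P) ≈ 36.447.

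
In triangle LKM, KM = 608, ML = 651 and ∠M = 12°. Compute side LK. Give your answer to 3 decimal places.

By the law of cosines, LK² = KM² + ML² − 2·KM·ML·cos M = 19148, so LK ≈ 138.38.

138.375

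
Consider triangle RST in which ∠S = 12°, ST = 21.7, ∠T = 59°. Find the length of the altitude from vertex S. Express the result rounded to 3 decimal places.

18.601

The third angle is ∠R = 180° − ∠S − ∠T = 109.00°.
Law of sines: TR = ST·sin S/sin R ≈ 4.7716.
Law of sines: RS = ST·sin T/sin R ≈ 19.672.
Area = ½·ST·TR·sin T ≈ 44.378.
The altitude from S has length 2·area/TR ≈ 18.601.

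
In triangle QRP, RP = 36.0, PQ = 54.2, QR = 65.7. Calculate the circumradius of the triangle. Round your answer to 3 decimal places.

By the law of cosines, cos Q = (PQ² + QR² − RP²) / (2·PQ·QR) ≈ 0.83660, so ∠Q ≈ 33.22°.
Circumradius = RP/(2 sin Q) ≈ 32.857.

32.857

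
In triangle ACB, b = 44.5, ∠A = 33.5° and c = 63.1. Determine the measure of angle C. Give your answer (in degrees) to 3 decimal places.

103.121

By the law of cosines, a² = c² + b² − 2·c·b·cos A = 1278.8, so a ≈ 35.761.
Law of cosines again: cos C = (b² + a² − c²)/(2·b·a) ≈ -0.22701, so ∠C ≈ 103.12°.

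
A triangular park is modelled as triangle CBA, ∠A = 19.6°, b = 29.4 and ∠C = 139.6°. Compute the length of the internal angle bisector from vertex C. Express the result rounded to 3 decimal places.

t_C ≈ 9.863

The third angle is ∠B = 180° − ∠A − ∠C = 20.80°.
Law of sines: c = b·sin C/sin B ≈ 53.659.
Law of sines: a = b·sin A/sin B ≈ 27.773.
The bisector from C has length 2·b·a·cos(∠C/2)/(b+a) ≈ 9.8628.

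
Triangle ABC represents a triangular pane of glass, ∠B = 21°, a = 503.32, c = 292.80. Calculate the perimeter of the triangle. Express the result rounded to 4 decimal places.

perimeter ≈ 1048.8955

By the law of cosines, b² = c² + a² − 2·c·a·cos B = 63895, so b ≈ 252.78.
Semiperimeter s = (503.32+252.78+292.8)/2 = 524.45.
Perimeter = 503.32 + 252.78 + 292.8 = 1048.9.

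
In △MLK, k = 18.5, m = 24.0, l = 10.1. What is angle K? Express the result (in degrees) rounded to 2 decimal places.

46.17

By the law of cosines, cos K = (m² + l² − k²) / (2·m·l) ≈ 0.69257, so ∠K ≈ 46.17°.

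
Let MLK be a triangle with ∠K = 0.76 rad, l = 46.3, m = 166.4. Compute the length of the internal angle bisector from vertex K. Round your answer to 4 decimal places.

By the law of cosines, k² = m² + l² − 2·m·l·cos K = 18664, so k ≈ 136.62.
The bisector from K has length 2·m·l·cos(∠K/2)/(m+l) ≈ 67.275.

67.2753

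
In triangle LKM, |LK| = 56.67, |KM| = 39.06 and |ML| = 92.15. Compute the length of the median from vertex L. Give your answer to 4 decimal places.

Median from L: ½√(2·|ML|² + 2·|LK|² − |KM|²) ≈ 73.96.

m_L ≈ 73.9604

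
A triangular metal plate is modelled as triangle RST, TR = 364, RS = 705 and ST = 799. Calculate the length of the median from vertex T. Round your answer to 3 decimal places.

Median from T: ½√(2·ST² + 2·TR² − RS²) ≈ 511.07.

511.070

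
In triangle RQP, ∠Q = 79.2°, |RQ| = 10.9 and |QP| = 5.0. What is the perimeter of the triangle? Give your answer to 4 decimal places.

By the law of cosines, |PR|² = |RQ|² + |QP|² − 2·|RQ|·|QP|·cos Q = 123.39, so |PR| ≈ 11.108.
Semiperimeter s = (5+11.108+10.9)/2 = 13.504.
Perimeter = 5 + 11.108 + 10.9 = 27.008.

perimeter ≈ 27.0079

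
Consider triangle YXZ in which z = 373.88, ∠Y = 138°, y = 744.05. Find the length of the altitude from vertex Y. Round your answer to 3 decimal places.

h_Y ≈ 142.188

Law of sines: sin Z = z·sin Y/y ≈ 0.33623.
Since y ≥ z, only the acute value applies: ∠Z ≈ 19.65°.
Then ∠X = 180° − ∠Y − ∠Z ≈ 22.35°.
Law of sines gives x = y·sin X/sin Y ≈ 422.88.
Area = ½·y·z·sin X ≈ 52897.
The altitude from Y has length 2·area/y ≈ 142.19.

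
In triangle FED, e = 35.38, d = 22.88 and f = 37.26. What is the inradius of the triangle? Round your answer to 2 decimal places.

Semiperimeter s = (37.26 + 35.38 + 22.88)/2 = 47.76.
Heron's formula: area = √(47.76·10.5·12.38·24.88) ≈ 393.02.
Inradius = area/s = 393.02/47.76 ≈ 8.229.

8.23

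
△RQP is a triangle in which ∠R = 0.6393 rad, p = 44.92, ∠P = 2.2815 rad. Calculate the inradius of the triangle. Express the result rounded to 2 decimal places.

3.73

The third angle is ∠Q = π − ∠P − ∠R = 0.2208 rad.
Law of sines: r = p·sin R/sin P ≈ 35.362.
Law of sines: q = p·sin Q/sin P ≈ 12.98.
Area = ½·p·r·sin Q ≈ 173.94.
Semiperimeter s = (35.362+12.98+44.92)/2 = 46.631.
Inradius = area/s = 173.94/46.631 ≈ 3.7301.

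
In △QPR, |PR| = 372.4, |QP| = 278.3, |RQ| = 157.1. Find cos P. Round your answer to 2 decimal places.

0.92

By the law of cosines, cos P = (|QP|² + |PR|² − |RQ|²) / (2·|QP|·|PR|) ≈ 0.92365, so ∠P ≈ 22.53°.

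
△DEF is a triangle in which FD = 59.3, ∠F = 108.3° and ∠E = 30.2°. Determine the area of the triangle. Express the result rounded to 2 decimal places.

2198.97

The third angle is ∠D = 180° − ∠E − ∠F = 41.50°.
Law of sines: EF = FD·sin D/sin E ≈ 78.115.
Law of sines: DE = FD·sin F/sin E ≈ 111.93.
Area = ½·FD·EF·sin F ≈ 2199.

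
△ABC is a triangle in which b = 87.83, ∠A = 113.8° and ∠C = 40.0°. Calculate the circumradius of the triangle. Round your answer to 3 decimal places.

The third angle is ∠B = 180° − ∠C − ∠A = 26.20°.
Law of sines: a = b·sin A/sin B ≈ 182.02.
Law of sines: c = b·sin C/sin B ≈ 127.87.
Circumradius = b/(2 sin B) ≈ 99.466.

99.466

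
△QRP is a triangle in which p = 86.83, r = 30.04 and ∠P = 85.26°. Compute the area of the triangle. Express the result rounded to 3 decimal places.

Law of sines: sin R = r·sin P/p ≈ 0.34478.
Since p ≥ r, only the acute value applies: ∠R ≈ 20.17°.
Then ∠Q = 180° − ∠P − ∠R ≈ 74.57°.
Law of sines gives q = p·sin Q/sin P ≈ 83.988.
Area = ½·p·r·sin Q ≈ 1257.2.

area ≈ 1257.189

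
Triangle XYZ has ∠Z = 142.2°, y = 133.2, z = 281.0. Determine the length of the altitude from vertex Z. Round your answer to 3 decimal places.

Law of sines: sin Y = y·sin Z/z ≈ 0.29053.
Since z ≥ y, only the acute value applies: ∠Y ≈ 16.89°.
Then ∠X = 180° − ∠Z − ∠Y ≈ 20.91°.
Law of sines gives x = z·sin X/sin Z ≈ 163.63.
Area = ½·z·y·sin X ≈ 6679.3.
The altitude from Z has length 2·area/z ≈ 47.54.

h_Z ≈ 47.540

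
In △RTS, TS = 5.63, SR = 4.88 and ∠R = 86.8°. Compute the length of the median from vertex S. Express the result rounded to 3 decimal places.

m_S ≈ 5.036

Law of sines: sin T = SR·sin R/TS ≈ 0.86543.
Since TS ≥ SR, only the acute value applies: ∠T ≈ 59.93°.
Then ∠S = 180° − ∠R − ∠T ≈ 33.27°.
Law of sines gives RT = TS·sin S/sin R ≈ 3.0932.
Median from S: ½√(2·TS² + 2·SR² − RT²) ≈ 5.0362.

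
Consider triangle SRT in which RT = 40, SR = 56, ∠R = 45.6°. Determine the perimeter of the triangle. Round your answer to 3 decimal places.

By the law of cosines, TS² = SR² + RT² − 2·SR·RT·cos R = 1601.5, so TS ≈ 40.019.
Semiperimeter s = (40+40.019+56)/2 = 68.009.
Perimeter = 40 + 40.019 + 56 = 136.02.

perimeter ≈ 136.019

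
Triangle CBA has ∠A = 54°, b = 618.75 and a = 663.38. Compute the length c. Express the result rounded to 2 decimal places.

Law of sines: sin B = b·sin A/a ≈ 0.75459.
Since a ≥ b, only the acute value applies: ∠B ≈ 48.99°.
Then ∠C = 180° − ∠A − ∠B ≈ 77.01°.
Law of sines gives c = a·sin C/sin A ≈ 799.

799.00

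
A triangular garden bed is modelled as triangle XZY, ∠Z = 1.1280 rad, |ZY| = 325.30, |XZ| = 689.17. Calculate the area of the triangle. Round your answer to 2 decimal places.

Area = ½·|XZ|·|ZY|·sin Z ≈ 1.0128e+05.

101282.87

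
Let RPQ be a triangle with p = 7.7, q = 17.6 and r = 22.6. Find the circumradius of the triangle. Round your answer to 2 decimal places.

13.26

By the law of cosines, cos R = (p² + q² − r²) / (2·p·q) ≈ -0.52284, so ∠R ≈ 121.52°.
Circumradius = r/(2 sin R) ≈ 13.256.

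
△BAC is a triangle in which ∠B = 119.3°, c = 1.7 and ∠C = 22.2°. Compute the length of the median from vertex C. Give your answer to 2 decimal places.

3.30

The third angle is ∠A = 180° − ∠C − ∠B = 38.50°.
Law of sines: b = c·sin B/sin C ≈ 3.9237.
Law of sines: a = c·sin A/sin C ≈ 2.8008.
Median from C: ½√(2·b² + 2·a² − c²) ≈ 3.3011.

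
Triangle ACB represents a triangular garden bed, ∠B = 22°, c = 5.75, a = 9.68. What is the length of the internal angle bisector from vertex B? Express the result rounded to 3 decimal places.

By the law of cosines, b² = a² + c² − 2·a·c·cos B = 23.551, so b ≈ 4.8529.
The bisector from B has length 2·a·c·cos(∠B/2)/(a+c) ≈ 7.082.

t_B ≈ 7.082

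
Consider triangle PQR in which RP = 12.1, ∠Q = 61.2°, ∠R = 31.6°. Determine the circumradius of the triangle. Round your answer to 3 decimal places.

6.904

The third angle is ∠P = 180° − ∠Q − ∠R = 87.20°.
Law of sines: QR = RP·sin P/sin Q ≈ 13.791.
Law of sines: PQ = RP·sin R/sin Q ≈ 7.2352.
Circumradius = RP/(2 sin Q) ≈ 6.904.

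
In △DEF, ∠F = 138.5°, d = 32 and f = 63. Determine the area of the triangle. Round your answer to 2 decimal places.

374.86

Law of sines: sin D = d·sin F/f ≈ 0.33657.
Since f ≥ d, only the acute value applies: ∠D ≈ 19.67°.
Then ∠E = 180° − ∠F − ∠D ≈ 21.83°.
Law of sines gives e = f·sin E/sin F ≈ 35.358.
Area = ½·f·d·sin E ≈ 374.86.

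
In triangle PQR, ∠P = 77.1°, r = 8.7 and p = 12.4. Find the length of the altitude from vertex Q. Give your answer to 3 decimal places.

8.480

Law of sines: sin R = r·sin P/p ≈ 0.68391.
Since p ≥ r, only the acute value applies: ∠R ≈ 43.15°.
Then ∠Q = 180° − ∠P − ∠R ≈ 59.75°.
Law of sines gives q = p·sin Q/sin P ≈ 10.989.
Area = ½·p·r·sin Q ≈ 46.595.
The altitude from Q has length 2·area/q ≈ 8.4804.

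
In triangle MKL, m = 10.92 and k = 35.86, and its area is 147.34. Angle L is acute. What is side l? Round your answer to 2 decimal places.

From area = ½·m·k·sin L, we get sin L = 2·area/(m·k) ≈ 0.75252.
Taking the acute solution, ∠L ≈ 48.81°.
Law of cosines then gives l ≈ 29.823.

29.82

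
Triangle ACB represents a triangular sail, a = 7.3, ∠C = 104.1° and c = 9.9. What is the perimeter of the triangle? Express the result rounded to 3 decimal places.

perimeter ≈ 22.341

Law of sines: sin A = a·sin C/c ≈ 0.71516.
Since c ≥ a, only the acute value applies: ∠A ≈ 45.66°.
Then ∠B = 180° − ∠C − ∠A ≈ 30.24°.
Law of sines gives b = c·sin B/sin C ≈ 5.1413.
Semiperimeter s = (7.3+9.9+5.1413)/2 = 11.171.
Perimeter = 7.3 + 9.9 + 5.1413 = 22.341.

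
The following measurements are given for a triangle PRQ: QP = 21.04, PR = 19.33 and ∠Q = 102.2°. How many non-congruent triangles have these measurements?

0

QP·sin Q = 21.04·sin(102.2°) ≈ 20.56.
Since ∠Q is not acute, a triangle exists only if PR > QP; here PR ≤ QP, so there is no triangle.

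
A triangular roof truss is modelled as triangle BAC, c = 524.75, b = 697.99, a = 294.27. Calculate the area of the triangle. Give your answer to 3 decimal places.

Semiperimeter s = (697.99 + 294.27 + 524.75)/2 = 758.5.
Heron's formula: area = √(758.5·60.515·464.24·233.75) ≈ 70577.

area ≈ 70576.503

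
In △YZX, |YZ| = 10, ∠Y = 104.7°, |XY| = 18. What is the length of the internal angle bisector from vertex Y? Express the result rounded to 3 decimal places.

By the law of cosines, |ZX|² = |XY|² + |YZ|² − 2·|XY|·|YZ|·cos Y = 515.35, so |ZX| ≈ 22.701.
The bisector from Y has length 2·|XY|·|YZ|·cos(∠Y/2)/(|XY|+|YZ|) ≈ 7.8536.

t_Y ≈ 7.854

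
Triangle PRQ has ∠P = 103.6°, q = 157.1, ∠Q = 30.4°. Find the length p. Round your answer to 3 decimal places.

The third angle is ∠R = 180° − ∠Q − ∠P = 46.00°.
Law of sines: p = q·sin P/sin Q ≈ 301.75.

301.749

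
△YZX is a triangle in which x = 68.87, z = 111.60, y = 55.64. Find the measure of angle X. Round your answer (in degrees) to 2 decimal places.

∠X ≈ 29.51°

By the law of cosines, cos X = (y² + z² − x²) / (2·y·z) ≈ 0.87023, so ∠X ≈ 29.51°.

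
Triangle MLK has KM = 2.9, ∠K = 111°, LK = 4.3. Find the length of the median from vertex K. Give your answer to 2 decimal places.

By the law of cosines, ML² = LK² + KM² − 2·LK·KM·cos K = 35.838, so ML ≈ 5.9865.
Median from K: ½√(2·LK² + 2·KM² − ML²) ≈ 2.1191.

m_K ≈ 2.12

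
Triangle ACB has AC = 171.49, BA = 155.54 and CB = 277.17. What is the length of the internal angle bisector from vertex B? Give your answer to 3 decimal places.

By the law of cosines, cos B = (CB² + BA² − AC²) / (2·CB·BA) ≈ 0.83050, so ∠B ≈ 33.85°.
The bisector from B has length 2·CB·BA·cos(∠B/2)/(CB+BA) ≈ 190.63.

190.630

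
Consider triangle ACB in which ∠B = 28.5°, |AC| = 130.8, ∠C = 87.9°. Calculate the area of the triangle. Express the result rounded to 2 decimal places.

The third angle is ∠A = 180° − ∠C − ∠B = 63.60°.
Law of sines: |CB| = |AC|·sin A/sin B ≈ 245.53.
Law of sines: |BA| = |AC|·sin C/sin B ≈ 273.94.
Area = ½·|AC|·|CB|·sin C ≈ 16047.

area ≈ 16047.19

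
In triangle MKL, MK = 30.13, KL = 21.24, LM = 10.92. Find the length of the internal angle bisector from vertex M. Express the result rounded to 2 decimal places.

t_M ≈ 15.52

By the law of cosines, cos M = (LM² + MK² − KL²) / (2·LM·MK) ≈ 0.87521, so ∠M ≈ 28.93°.
The bisector from M has length 2·LM·MK·cos(∠M/2)/(LM+MK) ≈ 15.522.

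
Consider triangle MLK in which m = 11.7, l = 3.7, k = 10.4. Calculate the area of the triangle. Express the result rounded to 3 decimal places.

18.869

Semiperimeter s = (11.7 + 3.7 + 10.4)/2 = 12.9.
Heron's formula: area = √(12.9·1.2·9.2·2.5) ≈ 18.869.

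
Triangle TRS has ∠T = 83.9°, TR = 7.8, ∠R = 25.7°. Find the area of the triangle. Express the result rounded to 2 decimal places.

13.92

The third angle is ∠S = 180° − ∠T − ∠R = 70.40°.
Law of sines: RS = TR·sin T/sin S ≈ 8.2329.
Law of sines: ST = TR·sin R/sin S ≈ 3.5906.
Area = ½·TR·RS·sin R ≈ 13.924.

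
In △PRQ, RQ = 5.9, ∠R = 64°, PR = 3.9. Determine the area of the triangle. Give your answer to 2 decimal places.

area ≈ 10.34

Area = ½·PR·RQ·sin R ≈ 10.341.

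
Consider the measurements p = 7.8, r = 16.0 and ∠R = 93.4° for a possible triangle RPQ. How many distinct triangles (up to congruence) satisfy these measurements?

1

p·sin R = 7.8·sin(93.4°) ≈ 7.786.
Since ∠R is not acute, a triangle exists only if r > p; here r > p, so there is exactly one triangle.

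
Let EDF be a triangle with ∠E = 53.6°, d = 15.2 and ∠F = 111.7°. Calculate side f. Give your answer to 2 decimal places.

55.65

The third angle is ∠D = 180° − ∠F − ∠E = 14.70°.
Law of sines: f = d·sin F/sin D ≈ 55.655.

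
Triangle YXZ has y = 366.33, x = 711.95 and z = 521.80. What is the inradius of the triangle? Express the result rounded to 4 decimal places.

115.2702

Semiperimeter s = (366.33 + 711.95 + 521.8)/2 = 800.04.
Heron's formula: area = √(800.04·433.71·88.09·278.24) ≈ 92221.
Inradius = area/s = 92221/800.04 ≈ 115.27.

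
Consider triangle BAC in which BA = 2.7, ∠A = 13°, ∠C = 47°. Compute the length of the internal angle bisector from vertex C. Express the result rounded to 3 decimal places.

The third angle is ∠B = 180° − ∠A − ∠C = 120.00°.
Law of sines: AC = BA·sin B/sin C ≈ 3.1972.
Law of sines: CB = BA·sin A/sin C ≈ 0.83047.
The bisector from C has length 2·AC·CB·cos(∠C/2)/(AC+CB) ≈ 1.2091.

t_C ≈ 1.209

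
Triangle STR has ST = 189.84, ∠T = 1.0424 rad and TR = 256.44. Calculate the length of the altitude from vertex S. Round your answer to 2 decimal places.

163.95

By the law of cosines, RS² = ST² + TR² − 2·ST·TR·cos T = 52714, so RS ≈ 229.6.
Area = ½·ST·TR·sin T ≈ 21022.
The altitude from S has length 2·area/TR ≈ 163.95.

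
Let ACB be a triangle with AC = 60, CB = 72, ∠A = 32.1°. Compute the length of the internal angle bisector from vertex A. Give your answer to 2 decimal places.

Law of sines: sin B = AC·sin A/CB ≈ 0.44283.
Since CB ≥ AC, only the acute value applies: ∠B ≈ 26.28°.
Then ∠C = 180° − ∠A − ∠B ≈ 121.62°.
Law of sines gives BA = CB·sin C/sin A ≈ 115.38.
The bisector from A has length 2·BA·AC·cos(∠A/2)/(BA+AC) ≈ 75.87.

75.87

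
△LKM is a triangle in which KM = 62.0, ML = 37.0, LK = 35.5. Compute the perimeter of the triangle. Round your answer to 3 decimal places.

Perimeter = 62 + 37 + 35.5 = 134.5.

perimeter ≈ 134.500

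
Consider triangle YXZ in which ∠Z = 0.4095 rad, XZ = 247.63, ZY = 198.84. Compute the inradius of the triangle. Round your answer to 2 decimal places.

By the law of cosines, YX² = XZ² + ZY² − 2·XZ·ZY·cos Z = 10523, so YX ≈ 102.58.
Area = ½·XZ·ZY·sin Z ≈ 9802.2.
Semiperimeter s = (247.63+198.84+102.58)/2 = 274.52.
Inradius = area/s = 9802.2/274.52 ≈ 35.706.

35.71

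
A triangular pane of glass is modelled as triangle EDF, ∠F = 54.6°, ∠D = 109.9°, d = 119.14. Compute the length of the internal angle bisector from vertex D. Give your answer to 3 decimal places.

The third angle is ∠E = 180° − ∠D − ∠F = 15.50°.
Law of sines: e = d·sin E/sin D ≈ 33.861.
Law of sines: f = d·sin F/sin D ≈ 103.28.
The bisector from D has length 2·f·e·cos(∠D/2)/(f+e) ≈ 29.289.

29.289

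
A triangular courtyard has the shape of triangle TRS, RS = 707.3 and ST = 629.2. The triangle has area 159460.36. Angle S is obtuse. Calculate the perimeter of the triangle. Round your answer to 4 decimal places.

2568.1464

From area = ½·RS·ST·sin S, we get sin S = 2·area/(RS·ST) ≈ 0.71662.
Taking the obtuse solution, ∠S ≈ 134.22°.
Law of cosines then gives TR ≈ 1231.6.
Perimeter = 707.3 + 629.2 + 1231.6 = 2568.1.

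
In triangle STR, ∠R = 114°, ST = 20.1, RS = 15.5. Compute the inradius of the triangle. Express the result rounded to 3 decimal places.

r ≈ 2.588

Law of sines: sin T = RS·sin R/ST ≈ 0.70448.
Since ST ≥ RS, only the acute value applies: ∠T ≈ 44.79°.
Then ∠S = 180° − ∠R − ∠T ≈ 21.21°.
Law of sines gives TR = ST·sin S/sin R ≈ 7.9611.
Area = ½·ST·RS·sin S ≈ 56.365.
Semiperimeter s = (7.9611+15.5+20.1)/2 = 21.781.
Inradius = area/s = 56.365/21.781 ≈ 2.5878.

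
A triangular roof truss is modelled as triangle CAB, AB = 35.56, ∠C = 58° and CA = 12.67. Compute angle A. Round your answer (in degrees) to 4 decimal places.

∠A ≈ 104.4127°

Law of sines: sin B = CA·sin C/AB ≈ 0.30216.
Since AB ≥ CA, only the acute value applies: ∠B ≈ 17.59°.
Then ∠A = 180° − ∠C − ∠B ≈ 104.41°.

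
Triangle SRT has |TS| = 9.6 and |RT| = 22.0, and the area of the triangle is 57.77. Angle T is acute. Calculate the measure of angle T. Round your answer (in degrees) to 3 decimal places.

From area = ½·|RT|·|TS|·sin T, we get sin T = 2·area/(|RT|·|TS|) ≈ 0.54706.
Taking the acute solution, ∠T ≈ 33.17°.

33.166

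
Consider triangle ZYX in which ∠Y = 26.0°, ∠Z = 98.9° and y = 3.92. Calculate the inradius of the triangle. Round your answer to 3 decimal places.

r ≈ 1.414

The third angle is ∠X = 180° − ∠Z − ∠Y = 55.10°.
Law of sines: z = y·sin Z/sin Y ≈ 8.8345.
Law of sines: x = y·sin X/sin Y ≈ 7.334.
Area = ½·y·z·sin X ≈ 14.201.
Semiperimeter s = (8.8345+3.92+7.334)/2 = 10.044.
Inradius = area/s = 14.201/10.044 ≈ 1.4139.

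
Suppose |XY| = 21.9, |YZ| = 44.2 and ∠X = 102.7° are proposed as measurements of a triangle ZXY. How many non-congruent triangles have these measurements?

1

|XY|·sin X = 21.9·sin(102.7°) ≈ 21.36.
Since ∠X is not acute, a triangle exists only if |YZ| > |XY|; here |YZ| > |XY|, so there is exactly one triangle.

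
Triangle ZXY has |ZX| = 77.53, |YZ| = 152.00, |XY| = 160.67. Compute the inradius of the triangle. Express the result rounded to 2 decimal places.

r ≈ 29.90

Semiperimeter s = (160.67 + 152 + 77.53)/2 = 195.1.
Heron's formula: area = √(195.1·34.43·43.1·117.57) ≈ 5834.2.
Inradius = area/s = 5834.2/195.1 ≈ 29.904.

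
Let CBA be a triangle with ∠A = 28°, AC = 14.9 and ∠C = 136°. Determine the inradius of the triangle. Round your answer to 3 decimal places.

The third angle is ∠B = 180° − ∠A − ∠C = 16.00°.
Law of sines: BA = AC·sin C/sin B ≈ 37.551.
Law of sines: CB = AC·sin A/sin B ≈ 25.378.
Area = ½·AC·BA·sin A ≈ 131.34.
Semiperimeter s = (37.551+14.9+25.378)/2 = 38.914.
Inradius = area/s = 131.34/38.914 ≈ 3.375.

3.375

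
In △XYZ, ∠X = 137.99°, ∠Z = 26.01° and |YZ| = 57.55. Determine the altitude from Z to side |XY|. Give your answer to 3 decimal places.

15.863

The third angle is ∠Y = 180° − ∠Z − ∠X = 16.00°.
Law of sines: |ZX| = |YZ|·sin Y/sin X ≈ 23.702.
Law of sines: |XY| = |YZ|·sin Z/sin X ≈ 37.709.
Area = ½·|YZ|·|ZX|·sin Z ≈ 299.09.
The altitude from Z has length 2·area/|XY| ≈ 15.863.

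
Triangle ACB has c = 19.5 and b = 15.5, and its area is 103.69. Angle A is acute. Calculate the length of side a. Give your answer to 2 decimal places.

From area = ½·c·b·sin A, we get sin A = 2·area/(c·b) ≈ 0.68612.
Taking the acute solution, ∠A ≈ 43.32°.
Law of cosines then gives a ≈ 13.444.

13.44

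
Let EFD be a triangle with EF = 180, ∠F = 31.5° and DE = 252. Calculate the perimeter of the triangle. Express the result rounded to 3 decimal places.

Law of sines: sin D = EF·sin F/DE ≈ 0.37321.
Since DE ≥ EF, only the acute value applies: ∠D ≈ 21.91°.
Then ∠E = 180° − ∠F − ∠D ≈ 126.59°.
Law of sines gives FD = DE·sin E/sin F ≈ 387.27.
Semiperimeter s = (387.27+252+180)/2 = 409.63.
Perimeter = 387.27 + 252 + 180 = 819.27.

perimeter ≈ 819.267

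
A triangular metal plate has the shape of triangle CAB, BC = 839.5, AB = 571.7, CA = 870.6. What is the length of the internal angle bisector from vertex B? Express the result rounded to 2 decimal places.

t_B ≈ 545.23

By the law of cosines, cos B = (AB² + BC² − CA²) / (2·AB·BC) ≈ 0.28509, so ∠B ≈ 1.282 rad.
The bisector from B has length 2·AB·BC·cos(∠B/2)/(AB+BC) ≈ 545.23.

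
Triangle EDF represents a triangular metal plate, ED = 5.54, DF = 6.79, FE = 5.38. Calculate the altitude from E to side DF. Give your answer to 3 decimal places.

Semiperimeter s = (6.79 + 5.38 + 5.54)/2 = 8.855.
Heron's formula: area = √(8.855·2.065·3.475·3.315) ≈ 14.514.
The altitude from E has length 2·area/DF ≈ 4.275.

4.275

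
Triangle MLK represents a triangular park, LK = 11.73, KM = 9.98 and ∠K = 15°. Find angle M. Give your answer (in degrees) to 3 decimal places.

By the law of cosines, ML² = LK² + KM² − 2·LK·KM·cos K = 11.04, so ML ≈ 3.3227.
Law of cosines again: cos M = (KM² + ML² − LK²)/(2·KM·ML) ≈ -0.40639, so ∠M ≈ 113.98°.

∠M ≈ 113.978°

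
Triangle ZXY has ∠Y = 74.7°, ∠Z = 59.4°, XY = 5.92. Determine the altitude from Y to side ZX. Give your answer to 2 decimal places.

The third angle is ∠X = 180° − ∠Y − ∠Z = 45.90°.
Law of sines: YZ = XY·sin X/sin Z ≈ 4.9391.
Law of sines: ZX = XY·sin Y/sin Z ≈ 6.634.
Area = ½·XY·YZ·sin Y ≈ 14.102.
The altitude from Y has length 2·area/ZX ≈ 4.2513.

h_Y ≈ 4.25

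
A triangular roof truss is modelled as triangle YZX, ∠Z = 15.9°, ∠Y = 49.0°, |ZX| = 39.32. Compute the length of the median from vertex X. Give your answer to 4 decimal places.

The third angle is ∠X = 180° − ∠Y − ∠Z = 115.10°.
Law of sines: |XY| = |ZX|·sin Z/sin Y ≈ 14.273.
Law of sines: |YZ| = |ZX|·sin X/sin Y ≈ 47.18.
Median from X: ½√(2·|ZX|² + 2·|XY|² − |YZ|²) ≈ 17.844.

17.8441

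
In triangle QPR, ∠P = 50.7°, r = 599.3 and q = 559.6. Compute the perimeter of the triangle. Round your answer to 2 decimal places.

perimeter ≈ 1656.37

By the law of cosines, p² = r² + q² − 2·r·q·cos P = 2.4748e+05, so p ≈ 497.47.
Semiperimeter s = (559.6+497.47+599.3)/2 = 828.19.
Perimeter = 559.6 + 497.47 + 599.3 = 1656.4.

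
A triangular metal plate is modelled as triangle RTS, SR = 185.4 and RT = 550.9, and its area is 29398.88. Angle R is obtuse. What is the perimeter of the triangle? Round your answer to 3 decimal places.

1446.859

From area = ½·SR·RT·sin R, we get sin R = 2·area/(SR·RT) ≈ 0.57568.
Taking the obtuse solution, ∠R ≈ 144.85°.
Law of cosines then gives TS ≈ 710.56.
Perimeter = 710.56 + 185.4 + 550.9 = 1446.9.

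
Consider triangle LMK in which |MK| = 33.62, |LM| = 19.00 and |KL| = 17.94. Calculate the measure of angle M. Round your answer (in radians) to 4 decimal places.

∠M ≈ 0.4143 rad

By the law of cosines, cos M = (|LM|² + |MK|² − |KL|²) / (2·|LM|·|MK|) ≈ 0.91539, so ∠M ≈ 0.4143 rad.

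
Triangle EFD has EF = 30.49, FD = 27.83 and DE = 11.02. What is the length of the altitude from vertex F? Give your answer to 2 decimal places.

Semiperimeter s = (27.83 + 11.02 + 30.49)/2 = 34.67.
Heron's formula: area = √(34.67·6.84·23.65·4.18) ≈ 153.11.
The altitude from F has length 2·area/DE ≈ 27.788.

h_F ≈ 27.79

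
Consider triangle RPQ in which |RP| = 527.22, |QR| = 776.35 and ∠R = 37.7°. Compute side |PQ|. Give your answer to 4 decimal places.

By the law of cosines, |PQ|² = |QR|² + |RP|² − 2·|QR|·|RP|·cos R = 2.3297e+05, so |PQ| ≈ 482.67.

482.6730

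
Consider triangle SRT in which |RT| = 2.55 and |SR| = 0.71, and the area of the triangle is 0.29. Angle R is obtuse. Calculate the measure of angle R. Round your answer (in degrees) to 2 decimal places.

161.32

From area = ½·|SR|·|RT|·sin R, we get sin R = 2·area/(|SR|·|RT|) ≈ 0.32035.
Taking the obtuse solution, ∠R ≈ 161.32°.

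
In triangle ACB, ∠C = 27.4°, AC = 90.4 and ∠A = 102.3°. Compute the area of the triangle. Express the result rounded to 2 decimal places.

area ≈ 2387.90

The third angle is ∠B = 180° − ∠A − ∠C = 50.30°.
Law of sines: CB = AC·sin A/sin B ≈ 114.8.
Law of sines: BA = AC·sin C/sin B ≈ 54.071.
Area = ½·AC·CB·sin C ≈ 2387.9.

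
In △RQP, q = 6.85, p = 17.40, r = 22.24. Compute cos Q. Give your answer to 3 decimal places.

By the law of cosines, cos Q = (p² + r² − q²) / (2·p·r) ≈ 0.96964, so ∠Q ≈ 14.15°.

0.970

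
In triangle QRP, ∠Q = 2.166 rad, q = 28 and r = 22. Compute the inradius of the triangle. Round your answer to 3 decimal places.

2.760

Law of sines: sin R = r·sin Q/q ≈ 0.65060.
Since q ≥ r, only the acute value applies: ∠R ≈ 0.708 rad.
Then ∠P = π − ∠Q − ∠R ≈ 0.267 rad.
Law of sines gives p = q·sin P/sin Q ≈ 8.9289.
Area = ½·q·r·sin P ≈ 81.328.
Semiperimeter s = (28+22+8.9289)/2 = 29.464.
Inradius = area/s = 81.328/29.464 ≈ 2.7602.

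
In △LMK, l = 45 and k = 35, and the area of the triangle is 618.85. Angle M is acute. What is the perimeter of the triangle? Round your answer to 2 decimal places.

116.08

From area = ½·k·l·sin M, we get sin M = 2·area/(k·l) ≈ 0.78584.
Taking the acute solution, ∠M ≈ 51.80°.
Law of cosines then gives m ≈ 36.083.
Perimeter = 45 + 36.083 + 35 = 116.08.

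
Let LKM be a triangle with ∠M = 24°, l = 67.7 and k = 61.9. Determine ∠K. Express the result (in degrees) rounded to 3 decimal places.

By the law of cosines, m² = l² + k² − 2·l·k·cos M = 758.24, so m ≈ 27.536.
Law of cosines again: cos K = (m² + l² − k²)/(2·m·l) ≈ 0.40498, so ∠K ≈ 66.11°.

66.110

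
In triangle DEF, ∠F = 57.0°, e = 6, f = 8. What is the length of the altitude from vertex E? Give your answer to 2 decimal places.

Law of sines: sin E = e·sin F/f ≈ 0.62900.
Since f ≥ e, only the acute value applies: ∠E ≈ 38.98°.
Then ∠D = 180° − ∠F − ∠E ≈ 84.02°.
Law of sines gives d = f·sin D/sin F ≈ 9.4871.
Area = ½·f·e·sin D ≈ 23.87.
The altitude from E has length 2·area/e ≈ 7.9565.

7.96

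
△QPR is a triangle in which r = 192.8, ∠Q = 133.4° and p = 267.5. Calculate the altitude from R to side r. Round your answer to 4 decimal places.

194.3587

By the law of cosines, q² = p² + r² − 2·p·r·cos Q = 1.796e+05, so q ≈ 423.79.
Area = ½·p·r·sin Q ≈ 18736.
The altitude from R has length 2·area/r ≈ 194.36.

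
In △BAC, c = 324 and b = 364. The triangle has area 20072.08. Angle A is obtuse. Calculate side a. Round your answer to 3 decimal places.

From area = ½·c·b·sin A, we get sin A = 2·area/(c·b) ≈ 0.34039.
Taking the obtuse solution, ∠A ≈ 160.10°.
Law of cosines then gives a ≈ 677.69.

677.686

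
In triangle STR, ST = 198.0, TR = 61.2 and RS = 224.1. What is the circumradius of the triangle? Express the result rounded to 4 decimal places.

By the law of cosines, cos S = (RS² + ST² − TR²) / (2·RS·ST) ≈ 0.96547, so ∠S ≈ 15.10°.
Circumradius = TR/(2 sin S) ≈ 117.46.

117.4616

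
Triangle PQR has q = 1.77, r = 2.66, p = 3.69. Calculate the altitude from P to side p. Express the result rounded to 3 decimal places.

h_P ≈ 1.189

Semiperimeter s = (3.69 + 1.77 + 2.66)/2 = 4.06.
Heron's formula: area = √(4.06·0.37·2.29·1.4) ≈ 2.1946.
The altitude from P has length 2·area/p ≈ 1.1895.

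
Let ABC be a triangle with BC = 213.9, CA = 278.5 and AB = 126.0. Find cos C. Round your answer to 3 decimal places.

By the law of cosines, cos C = (BC² + CA² − AB²) / (2·BC·CA) ≈ 0.90177, so ∠C ≈ 0.447 rad.

0.902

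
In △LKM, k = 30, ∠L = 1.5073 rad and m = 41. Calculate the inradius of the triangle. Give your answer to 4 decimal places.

10.2086

By the law of cosines, l² = k² + m² − 2·k·m·cos L = 2424.9, so l ≈ 49.243.
Area = ½·k·m·sin L ≈ 613.76.
Semiperimeter s = (49.243+30+41)/2 = 60.122.
Inradius = area/s = 613.76/60.122 ≈ 10.209.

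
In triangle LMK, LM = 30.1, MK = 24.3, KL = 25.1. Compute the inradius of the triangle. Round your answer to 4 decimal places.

Semiperimeter s = (24.3 + 25.1 + 30.1)/2 = 39.75.
Heron's formula: area = √(39.75·15.45·14.65·9.65) ≈ 294.66.
Inradius = area/s = 294.66/39.75 ≈ 7.4127.

r ≈ 7.4127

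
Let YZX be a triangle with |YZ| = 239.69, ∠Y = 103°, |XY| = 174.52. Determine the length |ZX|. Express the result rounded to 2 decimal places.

326.69

By the law of cosines, |ZX|² = |XY|² + |YZ|² − 2·|XY|·|YZ|·cos Y = 1.0673e+05, so |ZX| ≈ 326.69.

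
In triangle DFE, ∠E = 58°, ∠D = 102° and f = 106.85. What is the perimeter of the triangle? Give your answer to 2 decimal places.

677.37

The third angle is ∠F = 180° − ∠E − ∠D = 20.00°.
Law of sines: d = f·sin D/sin F ≈ 305.58.
Law of sines: e = f·sin E/sin F ≈ 264.94.
Semiperimeter s = (305.58+106.85+264.94)/2 = 338.68.
Perimeter = 305.58 + 106.85 + 264.94 = 677.37.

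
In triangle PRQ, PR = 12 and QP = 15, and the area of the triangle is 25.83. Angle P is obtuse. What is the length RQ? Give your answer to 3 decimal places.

26.718

From area = ½·QP·PR·sin P, we get sin P = 2·area/(QP·PR) ≈ 0.28700.
Taking the obtuse solution, ∠P ≈ 163.32°.
Law of cosines then gives RQ ≈ 26.718.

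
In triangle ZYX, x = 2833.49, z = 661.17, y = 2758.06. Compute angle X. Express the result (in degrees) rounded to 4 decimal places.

89.7585

By the law of cosines, cos X = (z² + y² − x²) / (2·z·y) ≈ 0.00422, so ∠X ≈ 89.76°.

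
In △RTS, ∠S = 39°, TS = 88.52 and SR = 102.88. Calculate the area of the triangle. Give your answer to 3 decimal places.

Area = ½·TS·SR·sin S ≈ 2865.6.

area ≈ 2865.591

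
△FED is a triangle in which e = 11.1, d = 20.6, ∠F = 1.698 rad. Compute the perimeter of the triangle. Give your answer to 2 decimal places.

56.31

By the law of cosines, f² = e² + d² − 2·e·d·cos F = 605.59, so f ≈ 24.609.
Semiperimeter s = (24.609+11.1+20.6)/2 = 28.154.
Perimeter = 24.609 + 11.1 + 20.6 = 56.309.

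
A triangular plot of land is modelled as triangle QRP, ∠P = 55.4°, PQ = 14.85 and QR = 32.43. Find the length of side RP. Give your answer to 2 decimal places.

38.47

Law of sines: sin R = PQ·sin P/QR ≈ 0.37692.
Since QR ≥ PQ, only the acute value applies: ∠R ≈ 22.14°.
Then ∠Q = 180° − ∠P − ∠R ≈ 102.46°.
Law of sines gives RP = QR·sin Q/sin P ≈ 38.471.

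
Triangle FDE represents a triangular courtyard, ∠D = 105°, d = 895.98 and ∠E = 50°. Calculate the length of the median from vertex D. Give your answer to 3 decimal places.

The third angle is ∠F = 180° − ∠D − ∠E = 25.00°.
Law of sines: f = d·sin F/sin D ≈ 392.02.
Law of sines: e = d·sin E/sin D ≈ 710.57.
Median from D: ½√(2·e² + 2·f² − d²) ≈ 358.61.

m_D ≈ 358.608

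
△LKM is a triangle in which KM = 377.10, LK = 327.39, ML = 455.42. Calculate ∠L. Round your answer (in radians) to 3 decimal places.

∠L ≈ 0.954 rad

By the law of cosines, cos L = (ML² + LK² − KM²) / (2·ML·LK) ≈ 0.57809, so ∠L ≈ 0.9544 rad.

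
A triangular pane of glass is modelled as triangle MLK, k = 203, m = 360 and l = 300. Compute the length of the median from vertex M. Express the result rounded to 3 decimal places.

Median from M: ½√(2·l² + 2·k² − m²) ≈ 182.22.

m_M ≈ 182.221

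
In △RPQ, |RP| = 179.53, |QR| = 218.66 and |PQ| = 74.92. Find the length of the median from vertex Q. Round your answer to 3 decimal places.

Median from Q: ½√(2·|PQ|² + 2·|QR|² − |RP|²) ≈ 136.58.

136.583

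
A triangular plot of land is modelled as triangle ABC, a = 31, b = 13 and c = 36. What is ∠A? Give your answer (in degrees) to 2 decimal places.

By the law of cosines, cos A = (b² + c² − a²) / (2·b·c) ≈ 0.53846, so ∠A ≈ 57.42°.

57.42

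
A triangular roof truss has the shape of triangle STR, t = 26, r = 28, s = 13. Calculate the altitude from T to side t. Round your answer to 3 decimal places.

h_T ≈ 12.947

Semiperimeter p = (13 + 26 + 28)/2 = 33.5.
Heron's formula: area = √(33.5·20.5·7.5·5.5) ≈ 168.31.
The altitude from T has length 2·area/t ≈ 12.947.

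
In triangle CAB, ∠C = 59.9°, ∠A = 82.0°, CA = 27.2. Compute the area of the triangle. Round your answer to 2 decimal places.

The third angle is ∠B = 180° − ∠C − ∠A = 38.10°.
Law of sines: AB = CA·sin C/sin B ≈ 38.137.
Law of sines: BC = CA·sin A/sin B ≈ 43.653.
Area = ½·CA·AB·sin A ≈ 513.62.

area ≈ 513.62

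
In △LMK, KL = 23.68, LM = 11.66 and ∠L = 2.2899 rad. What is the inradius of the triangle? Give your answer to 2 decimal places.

3.06

By the law of cosines, MK² = KL² + LM² − 2·KL·LM·cos L = 1060.4, so MK ≈ 32.565.
Area = ½·KL·LM·sin L ≈ 103.87.
Semiperimeter s = (32.565+23.68+11.66)/2 = 33.952.
Inradius = area/s = 103.87/33.952 ≈ 3.0593.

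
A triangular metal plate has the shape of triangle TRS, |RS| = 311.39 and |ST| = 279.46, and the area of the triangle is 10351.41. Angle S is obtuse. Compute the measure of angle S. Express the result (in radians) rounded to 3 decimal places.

2.901

From area = ½·|RS|·|ST|·sin S, we get sin S = 2·area/(|RS|·|ST|) ≈ 0.23791.
Taking the obtuse solution, ∠S ≈ 2.901 rad.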